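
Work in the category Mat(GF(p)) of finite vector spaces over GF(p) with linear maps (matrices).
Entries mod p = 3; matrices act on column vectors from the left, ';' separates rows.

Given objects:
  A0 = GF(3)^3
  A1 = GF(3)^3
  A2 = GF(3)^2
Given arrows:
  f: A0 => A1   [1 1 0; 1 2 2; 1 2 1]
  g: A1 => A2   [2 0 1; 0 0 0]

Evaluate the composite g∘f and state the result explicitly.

Answer: [0 1 1; 0 0 0]

Work:
  e0=(1,0,0) f=>(1,1,1) g=>(0,0)
  e1=(0,1,0) f=>(1,2,2) g=>(1,0)
  e2=(0,0,1) f=>(0,2,1) g=>(1,0)
result: [0 1 1; 0 0 0]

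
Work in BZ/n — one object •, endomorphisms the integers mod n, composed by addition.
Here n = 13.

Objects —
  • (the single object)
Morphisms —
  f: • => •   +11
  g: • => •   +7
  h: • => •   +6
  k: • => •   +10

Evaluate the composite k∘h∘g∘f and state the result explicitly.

Answer: +8

Derivation:
  0 +11≡11 +7≡5 +6≡11 +10≡8  (mod 13)
⟦path⟧: +8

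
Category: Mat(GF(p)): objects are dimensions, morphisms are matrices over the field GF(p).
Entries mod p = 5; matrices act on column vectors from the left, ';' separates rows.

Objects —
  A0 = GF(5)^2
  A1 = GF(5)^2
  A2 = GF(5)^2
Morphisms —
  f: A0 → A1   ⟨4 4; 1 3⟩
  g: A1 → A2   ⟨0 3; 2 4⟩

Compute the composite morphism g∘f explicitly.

  e0=[1,0] f→[4,1] g→[3,2]
  e1=[0,1] f→[4,3] g→[4,0]
⟦path⟧: ⟨3 4; 2 0⟩

Answer: ⟨3 4; 2 0⟩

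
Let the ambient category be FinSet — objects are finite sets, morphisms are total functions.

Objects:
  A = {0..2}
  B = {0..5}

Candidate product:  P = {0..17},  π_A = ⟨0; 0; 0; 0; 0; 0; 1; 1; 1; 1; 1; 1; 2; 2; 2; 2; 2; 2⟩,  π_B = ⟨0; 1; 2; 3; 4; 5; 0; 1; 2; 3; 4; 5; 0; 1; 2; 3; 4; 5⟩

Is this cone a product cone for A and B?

Answer: VALID PRODUCT

Work:
|A|·|B| = 3·6 = 18;  |P| = 18
Check the pairing map k ↦ (π_A(k), π_B(k)):
  0 -> (0,0)
  1 -> (0,1)
  2 -> (0,2)
  3 -> (0,3)
  4 -> (0,4)
  5 -> (0,5)
  6 -> (1,0)
  7 -> (1,1)
  8 -> (1,2)
  9 -> (1,3)
  10 -> (1,4)
  11 -> (1,5)
  12 -> (2,0)
  13 -> (2,1)
  14 -> (2,2)
  15 -> (2,3)
  16 -> (2,4)
  17 -> (2,5)
distinct pairs in image: 18 / 18 needed
  → bijection onto A×B; projections well-typed.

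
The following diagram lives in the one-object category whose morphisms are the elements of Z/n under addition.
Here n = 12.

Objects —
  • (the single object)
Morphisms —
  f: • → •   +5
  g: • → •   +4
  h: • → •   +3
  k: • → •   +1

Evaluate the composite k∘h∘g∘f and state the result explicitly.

Answer: +1

Work:
  0 +5≡5 +4≡9 +3≡0 +1≡1  (mod 12)
result: +1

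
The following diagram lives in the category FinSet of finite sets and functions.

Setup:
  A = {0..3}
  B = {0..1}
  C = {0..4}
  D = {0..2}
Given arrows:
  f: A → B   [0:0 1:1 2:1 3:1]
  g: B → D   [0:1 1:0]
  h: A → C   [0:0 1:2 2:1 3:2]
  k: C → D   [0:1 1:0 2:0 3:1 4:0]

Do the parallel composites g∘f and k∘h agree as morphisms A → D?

Answer: COMMUTES

Work:
Path 1 = f;g:
  0 f→0 g→1
  1 f→1 g→0
  2 f→1 g→0
  3 f→1 g→0
  composite₁ = [0:1 1:0 2:0 3:0]
Path 2 = h;k:
  0 h→0 k→1
  1 h→2 k→0
  2 h→1 k→0
  3 h→2 k→0
  composite₂ = [0:1 1:0 2:0 3:0]
Equal? equal; square commutes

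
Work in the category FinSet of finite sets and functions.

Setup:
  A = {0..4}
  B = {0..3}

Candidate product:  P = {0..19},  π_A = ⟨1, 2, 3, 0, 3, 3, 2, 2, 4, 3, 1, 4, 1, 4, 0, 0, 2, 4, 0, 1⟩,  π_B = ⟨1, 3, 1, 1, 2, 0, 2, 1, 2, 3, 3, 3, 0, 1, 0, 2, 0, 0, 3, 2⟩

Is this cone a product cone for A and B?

Answer: VALID PRODUCT

Work:
|A|·|B| = 5·4 = 20;  |P| = 20
Check the pairing map k ↦ (π_A(k), π_B(k)):
  0 : (1,1)
  1 : (2,3)
  2 : (3,1)
  3 : (0,1)
  4 : (3,2)
  5 : (3,0)
  6 : (2,2)
  7 : (2,1)
  8 : (4,2)
  9 : (3,3)
  10 : (1,3)
  11 : (4,3)
  12 : (1,0)
  13 : (4,1)
  14 : (0,0)
  15 : (0,2)
  16 : (2,0)
  17 : (4,0)
  18 : (0,3)
  19 : (1,2)
distinct pairs in image: 20 / 20 needed
  → bijection onto A×B; projections well-typed.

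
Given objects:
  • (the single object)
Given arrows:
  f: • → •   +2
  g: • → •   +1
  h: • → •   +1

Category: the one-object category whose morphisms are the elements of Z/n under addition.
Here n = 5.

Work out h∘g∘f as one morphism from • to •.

  0 +2≡2 +1≡3 +1≡4  (mod 5)
result: +4

Answer: +4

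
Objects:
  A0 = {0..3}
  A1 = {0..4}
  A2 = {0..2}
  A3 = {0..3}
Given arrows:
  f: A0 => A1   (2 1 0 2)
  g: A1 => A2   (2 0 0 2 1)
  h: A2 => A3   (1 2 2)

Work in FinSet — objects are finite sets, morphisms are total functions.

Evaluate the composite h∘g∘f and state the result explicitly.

  0 f=>2 g=>0 h=>1
  1 f=>1 g=>0 h=>1
  2 f=>0 g=>2 h=>2
  3 f=>2 g=>0 h=>1
result: (1 1 2 1)

Answer: (1 1 2 1)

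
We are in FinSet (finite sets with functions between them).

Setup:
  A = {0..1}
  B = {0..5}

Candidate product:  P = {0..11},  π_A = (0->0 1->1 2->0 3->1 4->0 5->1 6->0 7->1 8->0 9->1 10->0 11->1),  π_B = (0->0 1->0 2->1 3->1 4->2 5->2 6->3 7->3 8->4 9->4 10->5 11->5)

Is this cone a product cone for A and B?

Answer: VALID PRODUCT

Trace:
|A|·|B| = 2·6 = 12;  |P| = 12
Check the pairing map k ↦ (π_A(k), π_B(k)):
  0 -> (0,0)
  1 -> (1,0)
  2 -> (0,1)
  3 -> (1,1)
  4 -> (0,2)
  5 -> (1,2)
  6 -> (0,3)
  7 -> (1,3)
  8 -> (0,4)
  9 -> (1,4)
  10 -> (0,5)
  11 -> (1,5)
distinct pairs in image: 12 / 12 needed
  → bijection onto A×B; projections well-typed.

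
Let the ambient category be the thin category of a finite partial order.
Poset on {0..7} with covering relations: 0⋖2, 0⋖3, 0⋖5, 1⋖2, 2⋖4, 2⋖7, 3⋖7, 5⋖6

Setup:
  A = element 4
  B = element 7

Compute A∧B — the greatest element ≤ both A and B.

Lower bounds of A=4 and B=7: {0,1,2}
  0 <= 2
  1 <= 2
  2 <= 2
glb = 2

Answer: A∧B = 2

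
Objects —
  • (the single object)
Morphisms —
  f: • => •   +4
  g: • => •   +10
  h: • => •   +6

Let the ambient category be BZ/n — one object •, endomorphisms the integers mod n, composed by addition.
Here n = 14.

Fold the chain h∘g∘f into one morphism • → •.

Answer: +6

Trace:
  0 +4≡4 +10≡0 +6≡6  (mod 14)
result: +6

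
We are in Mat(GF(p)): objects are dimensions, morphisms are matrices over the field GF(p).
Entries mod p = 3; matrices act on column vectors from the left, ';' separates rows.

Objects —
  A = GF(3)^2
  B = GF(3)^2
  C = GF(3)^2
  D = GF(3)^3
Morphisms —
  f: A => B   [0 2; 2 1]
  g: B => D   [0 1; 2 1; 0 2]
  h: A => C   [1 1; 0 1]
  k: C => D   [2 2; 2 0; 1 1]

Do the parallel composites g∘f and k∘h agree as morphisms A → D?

Answer: COMMUTES

Work:
Along f;g (path 1):
  e0=[1,0] f=>[0,2] g=>[2,2,1]
  e1=[0,1] f=>[2,1] g=>[1,2,2]
  ⟦path⟧₁ = [2 1; 2 2; 1 2]
Along h;k (path 2):
  e0=[1,0] h=>[1,0] k=>[2,2,1]
  e1=[0,1] h=>[1,1] k=>[1,2,2]
  ⟦path⟧₂ = [2 1; 2 2; 1 2]
Equal? equal; square commutes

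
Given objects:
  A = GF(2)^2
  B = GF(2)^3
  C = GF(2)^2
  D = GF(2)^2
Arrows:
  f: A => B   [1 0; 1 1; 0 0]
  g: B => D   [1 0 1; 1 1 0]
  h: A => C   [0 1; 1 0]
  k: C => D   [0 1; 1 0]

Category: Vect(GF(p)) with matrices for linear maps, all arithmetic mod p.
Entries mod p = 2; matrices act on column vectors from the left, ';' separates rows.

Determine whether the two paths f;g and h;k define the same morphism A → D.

Answer: COMMUTES

Trace:
Along f;g (path 1):
  e0=⟨1,0⟩ f=>⟨1,1,0⟩ g=>⟨1,0⟩
  e1=⟨0,1⟩ f=>⟨0,1,0⟩ g=>⟨0,1⟩
  result₁ = [1 0; 0 1]
Along h;k (path 2):
  e0=⟨1,0⟩ h=>⟨0,1⟩ k=>⟨1,0⟩
  e1=⟨0,1⟩ h=>⟨1,0⟩ k=>⟨0,1⟩
  result₂ = [1 0; 0 1]
Equal? YES — commutes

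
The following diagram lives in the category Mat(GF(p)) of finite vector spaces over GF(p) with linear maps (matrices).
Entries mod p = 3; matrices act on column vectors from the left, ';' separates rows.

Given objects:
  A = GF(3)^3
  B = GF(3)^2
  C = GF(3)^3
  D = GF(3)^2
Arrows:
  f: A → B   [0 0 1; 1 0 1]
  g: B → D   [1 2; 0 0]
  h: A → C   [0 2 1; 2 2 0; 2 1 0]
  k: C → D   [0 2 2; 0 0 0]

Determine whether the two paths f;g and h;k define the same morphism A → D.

Answer: COMMUTES

Work:
Path 1 = f;g:
  e0=[1,0,0] f→[0,1] g→[2,0]
  e1=[0,1,0] f→[0,0] g→[0,0]
  e2=[0,0,1] f→[1,1] g→[0,0]
  result₁ = [2 0 0; 0 0 0]
Path 2 = h;k:
  e0=[1,0,0] h→[0,2,2] k→[2,0]
  e1=[0,1,0] h→[2,2,1] k→[0,0]
  e2=[0,0,1] h→[1,0,0] k→[0,0]
  result₂ = [2 0 0; 0 0 0]
Equal? YES — commutes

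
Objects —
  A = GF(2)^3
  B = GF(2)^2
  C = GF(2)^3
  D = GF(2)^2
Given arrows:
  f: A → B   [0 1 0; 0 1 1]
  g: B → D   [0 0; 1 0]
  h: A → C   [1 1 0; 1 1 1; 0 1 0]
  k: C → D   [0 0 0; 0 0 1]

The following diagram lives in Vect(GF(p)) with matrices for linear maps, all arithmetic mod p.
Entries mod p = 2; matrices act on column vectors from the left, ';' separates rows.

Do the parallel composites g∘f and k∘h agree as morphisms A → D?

Answer: COMMUTES

Trace:
Along f;g (path 1):
  e0=⟨1,0,0⟩ f→⟨0,0⟩ g→⟨0,0⟩
  e1=⟨0,1,0⟩ f→⟨1,1⟩ g→⟨0,1⟩
  e2=⟨0,0,1⟩ f→⟨0,1⟩ g→⟨0,0⟩
  composite₁ = [0 0 0; 0 1 0]
Along h;k (path 2):
  e0=⟨1,0,0⟩ h→⟨1,1,0⟩ k→⟨0,0⟩
  e1=⟨0,1,0⟩ h→⟨1,1,1⟩ k→⟨0,1⟩
  e2=⟨0,0,1⟩ h→⟨0,1,0⟩ k→⟨0,0⟩
  composite₂ = [0 0 0; 0 1 0]
Equal? equal; square commutes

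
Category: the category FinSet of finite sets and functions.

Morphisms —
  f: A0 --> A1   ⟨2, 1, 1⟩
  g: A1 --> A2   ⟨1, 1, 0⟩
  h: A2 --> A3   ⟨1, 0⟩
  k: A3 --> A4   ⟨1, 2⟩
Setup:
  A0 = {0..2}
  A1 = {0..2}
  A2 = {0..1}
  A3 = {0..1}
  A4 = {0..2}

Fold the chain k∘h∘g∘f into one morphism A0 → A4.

Answer: ⟨2, 1, 1⟩

Derivation:
  0 f-->2 g-->0 h-->1 k-->2
  1 f-->1 g-->1 h-->0 k-->1
  2 f-->1 g-->1 h-->0 k-->1
⟦path⟧: ⟨2, 1, 1⟩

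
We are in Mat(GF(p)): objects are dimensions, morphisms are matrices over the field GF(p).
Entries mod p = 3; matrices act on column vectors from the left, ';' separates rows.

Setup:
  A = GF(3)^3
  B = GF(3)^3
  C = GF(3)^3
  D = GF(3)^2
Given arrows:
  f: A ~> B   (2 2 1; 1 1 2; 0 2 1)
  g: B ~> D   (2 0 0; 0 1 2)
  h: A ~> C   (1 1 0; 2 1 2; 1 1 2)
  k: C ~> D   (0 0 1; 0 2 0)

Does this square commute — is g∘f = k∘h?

Path 1 = f;g:
  e0=[1,0,0] f~>[2,1,0] g~>[1,1]
  e1=[0,1,0] f~>[2,1,2] g~>[1,2]
  e2=[0,0,1] f~>[1,2,1] g~>[2,1]
  composite₁ = (1 1 2; 1 2 1)
Path 2 = h;k:
  e0=[1,0,0] h~>[1,2,1] k~>[1,1]
  e1=[0,1,0] h~>[1,1,1] k~>[1,2]
  e2=[0,0,1] h~>[0,2,2] k~>[2,1]
  composite₂ = (1 1 2; 1 2 1)
Equal? YES — commutes

Answer: COMMUTES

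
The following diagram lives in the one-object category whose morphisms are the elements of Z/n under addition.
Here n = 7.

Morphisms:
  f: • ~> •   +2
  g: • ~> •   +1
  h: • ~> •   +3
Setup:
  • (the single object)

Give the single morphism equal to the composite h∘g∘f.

  0 +2≡2 +1≡3 +3≡6  (mod 7)
⟦path⟧: +6

Answer: +6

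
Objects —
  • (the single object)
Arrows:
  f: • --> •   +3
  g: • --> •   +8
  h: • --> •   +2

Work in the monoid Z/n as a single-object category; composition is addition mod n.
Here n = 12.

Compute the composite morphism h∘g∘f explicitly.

  0 +3≡3 +8≡11 +2≡1  (mod 12)
composite: +1

Answer: +1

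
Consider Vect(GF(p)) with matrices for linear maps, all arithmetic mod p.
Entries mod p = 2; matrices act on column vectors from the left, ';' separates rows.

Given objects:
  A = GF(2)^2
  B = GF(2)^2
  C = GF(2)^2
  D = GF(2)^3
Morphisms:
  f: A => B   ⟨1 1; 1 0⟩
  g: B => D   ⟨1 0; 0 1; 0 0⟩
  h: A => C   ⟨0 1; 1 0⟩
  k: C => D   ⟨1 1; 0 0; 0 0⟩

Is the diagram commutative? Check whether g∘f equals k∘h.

Answer: DOES NOT COMMUTE

Work:
1) trace f;g:
  e0=[1,0] f=>[1,1] g=>[1,1,0]
  e1=[0,1] f=>[1,0] g=>[1,0,0]
  result₁ = ⟨1 1; 1 0; 0 0⟩
2) trace h;k:
  e0=[1,0] h=>[0,1] k=>[1,0,0]
  e1=[0,1] h=>[1,0] k=>[1,0,0]
  result₂ = ⟨1 1; 0 0; 0 0⟩
Equal? differ; not commutative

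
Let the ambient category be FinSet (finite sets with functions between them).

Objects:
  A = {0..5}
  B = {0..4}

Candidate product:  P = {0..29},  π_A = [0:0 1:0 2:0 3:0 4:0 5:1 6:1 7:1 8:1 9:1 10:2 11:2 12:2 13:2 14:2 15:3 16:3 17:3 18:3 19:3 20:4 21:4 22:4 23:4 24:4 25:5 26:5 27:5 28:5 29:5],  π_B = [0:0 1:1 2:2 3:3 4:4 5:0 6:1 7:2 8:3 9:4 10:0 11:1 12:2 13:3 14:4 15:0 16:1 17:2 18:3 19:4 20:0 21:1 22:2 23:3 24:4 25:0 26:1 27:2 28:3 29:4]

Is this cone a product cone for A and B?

|A|·|B| = 6·5 = 30;  |P| = 30
Check the pairing map k ↦ (π_A(k), π_B(k)):
  0 : (0,0)
  1 : (0,1)
  2 : (0,2)
  3 : (0,3)
  4 : (0,4)
  5 : (1,0)
  6 : (1,1)
  7 : (1,2)
  8 : (1,3)
  9 : (1,4)
  10 : (2,0)
  11 : (2,1)
  12 : (2,2)
  13 : (2,3)
  14 : (2,4)
  15 : (3,0)
  16 : (3,1)
  17 : (3,2)
  18 : (3,3)
  19 : (3,4)
  20 : (4,0)
  21 : (4,1)
  22 : (4,2)
  23 : (4,3)
  24 : (4,4)
  25 : (5,0)
  26 : (5,1)
  27 : (5,2)
  28 : (5,3)
  29 : (5,4)
distinct pairs in image: 30 / 30 needed
  → bijection onto A×B; projections well-typed.

Answer: VALID PRODUCT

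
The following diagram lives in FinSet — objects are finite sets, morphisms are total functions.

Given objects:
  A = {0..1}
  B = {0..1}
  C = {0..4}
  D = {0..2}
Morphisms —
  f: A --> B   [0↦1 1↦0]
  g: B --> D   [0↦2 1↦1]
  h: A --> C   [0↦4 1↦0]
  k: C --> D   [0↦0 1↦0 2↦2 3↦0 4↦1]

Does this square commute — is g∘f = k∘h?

Answer: DOES NOT COMMUTE

Work:
Path 1 = f;g:
  0 f-->1 g-->1
  1 f-->0 g-->2
  result₁ = [0↦1 1↦2]
Path 2 = h;k:
  0 h-->4 k-->1
  1 h-->0 k-->0
  result₂ = [0↦1 1↦0]
Equal? distinct morphisms ✗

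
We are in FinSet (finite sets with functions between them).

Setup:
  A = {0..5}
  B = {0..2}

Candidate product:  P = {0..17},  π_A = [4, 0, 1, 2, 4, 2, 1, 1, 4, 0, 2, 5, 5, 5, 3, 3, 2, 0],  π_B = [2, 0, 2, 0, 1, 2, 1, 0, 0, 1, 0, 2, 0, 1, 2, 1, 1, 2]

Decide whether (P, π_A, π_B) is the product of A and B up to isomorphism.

|A|·|B| = 6·3 = 18;  |P| = 18
Check the pairing map k ↦ (π_A(k), π_B(k)):
  0 -> (4,2)
  1 -> (0,0)
  2 -> (1,2)
  3 -> (2,0)
  4 -> (4,1)
  5 -> (2,2)
  6 -> (1,1)
  7 -> (1,0)
  8 -> (4,0)
  9 -> (0,1)
  10 -> (2,0)  ✗ repeats pair of k=3
  11 -> (5,2)
  12 -> (5,0)
  13 -> (5,1)
  14 -> (3,2)
  15 -> (3,1)
  16 -> (2,1)
  17 -> (0,2)
distinct pairs in image: 17 / 18 needed
  → (2,0) hit at k=3 and k=10

Answer: NOT A VALID PRODUCT — duplicate pair at indices 3,10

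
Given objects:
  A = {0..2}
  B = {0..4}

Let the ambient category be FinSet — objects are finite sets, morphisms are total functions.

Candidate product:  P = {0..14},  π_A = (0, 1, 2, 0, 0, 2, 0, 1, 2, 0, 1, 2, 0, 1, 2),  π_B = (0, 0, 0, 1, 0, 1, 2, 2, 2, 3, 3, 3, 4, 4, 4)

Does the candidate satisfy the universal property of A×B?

Answer: NOT A VALID PRODUCT — duplicate pair at indices 0,4

Trace:
|A|·|B| = 3·5 = 15;  |P| = 15
Check the pairing map k ↦ (π_A(k), π_B(k)):
  0 ↦ (0,0)
  1 ↦ (1,0)
  2 ↦ (2,0)
  3 ↦ (0,1)
  4 ↦ (0,0)  ✗ repeats pair of k=0
  5 ↦ (2,1)
  6 ↦ (0,2)
  7 ↦ (1,2)
  8 ↦ (2,2)
  9 ↦ (0,3)
  10 ↦ (1,3)
  11 ↦ (2,3)
  12 ↦ (0,4)
  13 ↦ (1,4)
  14 ↦ (2,4)
distinct pairs in image: 14 / 15 needed
  → (0,0) hit at k=0 and k=4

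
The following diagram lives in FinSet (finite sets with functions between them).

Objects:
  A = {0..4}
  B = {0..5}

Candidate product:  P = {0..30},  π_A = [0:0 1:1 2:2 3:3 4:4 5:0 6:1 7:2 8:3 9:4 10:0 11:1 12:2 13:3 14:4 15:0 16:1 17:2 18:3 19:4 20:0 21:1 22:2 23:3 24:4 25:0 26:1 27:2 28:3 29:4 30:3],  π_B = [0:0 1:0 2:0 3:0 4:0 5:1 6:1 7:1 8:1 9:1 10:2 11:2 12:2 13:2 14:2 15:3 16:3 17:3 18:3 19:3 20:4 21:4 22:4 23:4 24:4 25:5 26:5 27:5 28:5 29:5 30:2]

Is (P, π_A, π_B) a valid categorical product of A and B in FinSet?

|A|·|B| = 5·6 = 30;  |P| = 31
  → cardinalities differ; no bijection possible.

Answer: NOT A VALID PRODUCT — |P|=31 ≠ |A|·|B|=30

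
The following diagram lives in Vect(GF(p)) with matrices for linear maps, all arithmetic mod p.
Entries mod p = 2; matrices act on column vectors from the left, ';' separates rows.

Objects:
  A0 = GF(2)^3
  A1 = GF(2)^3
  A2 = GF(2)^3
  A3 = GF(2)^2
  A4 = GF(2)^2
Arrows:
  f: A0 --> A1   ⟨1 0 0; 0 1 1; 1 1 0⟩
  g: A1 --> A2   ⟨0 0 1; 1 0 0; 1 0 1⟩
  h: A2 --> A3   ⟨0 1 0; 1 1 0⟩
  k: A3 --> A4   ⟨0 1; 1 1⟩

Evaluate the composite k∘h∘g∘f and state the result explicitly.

Answer: ⟨0 1 0; 1 1 0⟩

Work:
  e0=[1,0,0] f-->[1,0,1] g-->[1,1,0] h-->[1,0] k-->[0,1]
  e1=[0,1,0] f-->[0,1,1] g-->[1,0,1] h-->[0,1] k-->[1,1]
  e2=[0,0,1] f-->[0,1,0] g-->[0,0,0] h-->[0,0] k-->[0,0]
composite: ⟨0 1 0; 1 1 0⟩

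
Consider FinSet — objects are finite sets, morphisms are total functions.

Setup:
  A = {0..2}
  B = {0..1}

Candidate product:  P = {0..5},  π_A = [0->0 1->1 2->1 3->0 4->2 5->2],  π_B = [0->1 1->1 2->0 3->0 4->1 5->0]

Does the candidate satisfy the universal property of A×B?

Answer: VALID PRODUCT

Trace:
|A|·|B| = 3·2 = 6;  |P| = 6
Check the pairing map k ↦ (π_A(k), π_B(k)):
  0 -> (0,1)
  1 -> (1,1)
  2 -> (1,0)
  3 -> (0,0)
  4 -> (2,1)
  5 -> (2,0)
distinct pairs in image: 6 / 6 needed
  → bijection onto A×B; projections well-typed.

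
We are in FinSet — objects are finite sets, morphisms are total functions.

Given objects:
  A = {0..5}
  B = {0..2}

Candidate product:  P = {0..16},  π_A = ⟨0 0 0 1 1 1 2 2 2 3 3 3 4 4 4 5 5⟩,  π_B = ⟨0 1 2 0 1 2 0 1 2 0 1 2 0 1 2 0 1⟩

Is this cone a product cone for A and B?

|A|·|B| = 6·3 = 18;  |P| = 17
  → cardinalities differ; no bijection possible.

Answer: NOT A VALID PRODUCT — |P|=17 ≠ |A|·|B|=18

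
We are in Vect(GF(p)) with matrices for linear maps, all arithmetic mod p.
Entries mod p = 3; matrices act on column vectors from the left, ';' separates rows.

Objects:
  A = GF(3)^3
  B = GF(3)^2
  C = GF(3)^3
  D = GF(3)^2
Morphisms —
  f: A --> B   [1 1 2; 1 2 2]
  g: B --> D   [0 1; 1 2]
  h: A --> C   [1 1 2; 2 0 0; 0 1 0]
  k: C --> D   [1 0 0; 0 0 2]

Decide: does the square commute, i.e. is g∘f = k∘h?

Path 1 = f;g:
  e0=(1,0,0) f-->(1,1) g-->(1,0)
  e1=(0,1,0) f-->(1,2) g-->(2,2)
  e2=(0,0,1) f-->(2,2) g-->(2,0)
  result₁ = [1 2 2; 0 2 0]
Path 2 = h;k:
  e0=(1,0,0) h-->(1,2,0) k-->(1,0)
  e1=(0,1,0) h-->(1,0,1) k-->(1,2)
  e2=(0,0,1) h-->(2,0,0) k-->(2,0)
  result₂ = [1 1 2; 0 2 0]
Equal? NO — does not commute

Answer: DOES NOT COMMUTE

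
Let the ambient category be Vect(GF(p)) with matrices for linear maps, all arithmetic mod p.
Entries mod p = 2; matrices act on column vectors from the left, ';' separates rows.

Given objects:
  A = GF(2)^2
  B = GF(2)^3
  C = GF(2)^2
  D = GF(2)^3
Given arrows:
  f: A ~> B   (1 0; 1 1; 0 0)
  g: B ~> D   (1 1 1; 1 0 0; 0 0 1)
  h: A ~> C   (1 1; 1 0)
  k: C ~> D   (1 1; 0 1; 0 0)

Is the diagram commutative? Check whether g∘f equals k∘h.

Answer: COMMUTES

Trace:
Along f;g (path 1):
  e0=⟨1,0⟩ f~>⟨1,1,0⟩ g~>⟨0,1,0⟩
  e1=⟨0,1⟩ f~>⟨0,1,0⟩ g~>⟨1,0,0⟩
  composite₁ = (0 1; 1 0; 0 0)
Along h;k (path 2):
  e0=⟨1,0⟩ h~>⟨1,1⟩ k~>⟨0,1,0⟩
  e1=⟨0,1⟩ h~>⟨1,0⟩ k~>⟨1,0,0⟩
  composite₂ = (0 1; 1 0; 0 0)
Equal? same morphism ✓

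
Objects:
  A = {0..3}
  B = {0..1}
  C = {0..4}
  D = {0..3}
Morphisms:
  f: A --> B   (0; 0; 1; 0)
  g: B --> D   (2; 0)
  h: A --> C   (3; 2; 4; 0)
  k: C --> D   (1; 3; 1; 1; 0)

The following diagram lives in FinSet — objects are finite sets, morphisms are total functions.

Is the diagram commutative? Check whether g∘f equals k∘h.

Answer: DOES NOT COMMUTE

Work:
Path 1 = f;g:
  0 f-->0 g-->2
  1 f-->0 g-->2
  2 f-->1 g-->0
  3 f-->0 g-->2
  ⟦path⟧₁ = (2; 2; 0; 2)
Path 2 = h;k:
  0 h-->3 k-->1
  1 h-->2 k-->1
  2 h-->4 k-->0
  3 h-->0 k-->1
  ⟦path⟧₂ = (1; 1; 0; 1)
Equal? NO — does not commute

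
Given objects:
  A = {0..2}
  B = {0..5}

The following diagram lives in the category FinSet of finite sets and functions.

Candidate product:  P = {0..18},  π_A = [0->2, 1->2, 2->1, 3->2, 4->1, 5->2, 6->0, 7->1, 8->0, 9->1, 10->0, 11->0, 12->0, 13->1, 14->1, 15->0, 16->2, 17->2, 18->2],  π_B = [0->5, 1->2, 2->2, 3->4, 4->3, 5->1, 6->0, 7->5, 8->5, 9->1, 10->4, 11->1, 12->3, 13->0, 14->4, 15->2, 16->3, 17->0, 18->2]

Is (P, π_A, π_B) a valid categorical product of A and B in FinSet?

|A|·|B| = 3·6 = 18;  |P| = 19
  → cardinalities differ; no bijection possible.

Answer: NOT A VALID PRODUCT — |P|=19 ≠ |A|·|B|=18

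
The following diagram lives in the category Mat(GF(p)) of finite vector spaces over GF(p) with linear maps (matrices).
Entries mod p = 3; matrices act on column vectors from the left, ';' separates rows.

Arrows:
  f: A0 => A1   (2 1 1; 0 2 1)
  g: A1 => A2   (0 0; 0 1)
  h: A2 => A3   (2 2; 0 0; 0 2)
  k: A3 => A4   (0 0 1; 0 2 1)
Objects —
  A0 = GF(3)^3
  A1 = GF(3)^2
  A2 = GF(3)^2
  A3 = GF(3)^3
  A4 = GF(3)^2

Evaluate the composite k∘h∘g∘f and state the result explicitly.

Answer: (0 1 2; 0 1 2)

Work:
  e0=[1,0,0] f=>[2,0] g=>[0,0] h=>[0,0,0] k=>[0,0]
  e1=[0,1,0] f=>[1,2] g=>[0,2] h=>[1,0,1] k=>[1,1]
  e2=[0,0,1] f=>[1,1] g=>[0,1] h=>[2,0,2] k=>[2,2]
composite: (0 1 2; 0 1 2)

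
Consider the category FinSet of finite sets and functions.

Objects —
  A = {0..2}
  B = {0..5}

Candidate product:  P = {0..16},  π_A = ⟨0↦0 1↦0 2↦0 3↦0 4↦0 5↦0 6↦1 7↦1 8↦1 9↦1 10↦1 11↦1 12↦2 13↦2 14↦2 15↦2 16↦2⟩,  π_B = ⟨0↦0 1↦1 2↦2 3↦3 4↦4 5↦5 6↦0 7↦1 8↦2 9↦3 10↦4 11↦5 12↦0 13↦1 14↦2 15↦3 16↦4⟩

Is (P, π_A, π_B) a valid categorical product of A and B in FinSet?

|A|·|B| = 3·6 = 18;  |P| = 17
  → cardinalities differ; no bijection possible.

Answer: NOT A VALID PRODUCT — |P|=17 ≠ |A|·|B|=18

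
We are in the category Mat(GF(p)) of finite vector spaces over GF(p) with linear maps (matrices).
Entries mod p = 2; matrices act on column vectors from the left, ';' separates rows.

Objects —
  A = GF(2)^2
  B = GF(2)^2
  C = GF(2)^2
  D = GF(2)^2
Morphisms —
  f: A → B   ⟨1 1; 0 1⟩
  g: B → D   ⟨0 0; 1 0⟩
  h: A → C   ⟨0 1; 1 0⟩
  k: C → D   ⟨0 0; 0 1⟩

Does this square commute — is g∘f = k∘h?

Answer: DOES NOT COMMUTE

Work:
1) trace f;g:
  e0=(1,0) f→(1,0) g→(0,1)
  e1=(0,1) f→(1,1) g→(0,1)
  composite₁ = ⟨0 0; 1 1⟩
2) trace h;k:
  e0=(1,0) h→(0,1) k→(0,1)
  e1=(0,1) h→(1,0) k→(0,0)
  composite₂ = ⟨0 0; 1 0⟩
Equal? distinct morphisms ✗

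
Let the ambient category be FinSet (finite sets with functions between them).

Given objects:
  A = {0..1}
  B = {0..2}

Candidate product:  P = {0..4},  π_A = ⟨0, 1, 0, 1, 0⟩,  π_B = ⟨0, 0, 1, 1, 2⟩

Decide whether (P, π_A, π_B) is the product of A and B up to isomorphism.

Answer: NOT A VALID PRODUCT — |P|=5 ≠ |A|·|B|=6

Derivation:
|A|·|B| = 2·3 = 6;  |P| = 5
  → cardinalities differ; no bijection possible.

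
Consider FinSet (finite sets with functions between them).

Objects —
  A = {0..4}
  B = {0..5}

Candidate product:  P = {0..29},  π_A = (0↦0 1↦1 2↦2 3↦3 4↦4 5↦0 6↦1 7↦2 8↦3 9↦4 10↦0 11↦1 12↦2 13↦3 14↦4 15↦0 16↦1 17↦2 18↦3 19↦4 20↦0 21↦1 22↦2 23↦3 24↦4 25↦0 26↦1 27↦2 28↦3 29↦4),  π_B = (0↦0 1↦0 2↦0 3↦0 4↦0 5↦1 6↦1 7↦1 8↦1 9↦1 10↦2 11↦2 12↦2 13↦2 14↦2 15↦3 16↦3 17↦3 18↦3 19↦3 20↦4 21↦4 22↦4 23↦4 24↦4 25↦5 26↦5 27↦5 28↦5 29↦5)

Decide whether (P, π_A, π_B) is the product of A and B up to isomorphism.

|A|·|B| = 5·6 = 30;  |P| = 30
Check the pairing map k ↦ (π_A(k), π_B(k)):
  0 ↦ (0,0)
  1 ↦ (1,0)
  2 ↦ (2,0)
  3 ↦ (3,0)
  4 ↦ (4,0)
  5 ↦ (0,1)
  6 ↦ (1,1)
  7 ↦ (2,1)
  8 ↦ (3,1)
  9 ↦ (4,1)
  10 ↦ (0,2)
  11 ↦ (1,2)
  12 ↦ (2,2)
  13 ↦ (3,2)
  14 ↦ (4,2)
  15 ↦ (0,3)
  16 ↦ (1,3)
  17 ↦ (2,3)
  18 ↦ (3,3)
  19 ↦ (4,3)
  20 ↦ (0,4)
  21 ↦ (1,4)
  22 ↦ (2,4)
  23 ↦ (3,4)
  24 ↦ (4,4)
  25 ↦ (0,5)
  26 ↦ (1,5)
  27 ↦ (2,5)
  28 ↦ (3,5)
  29 ↦ (4,5)
distinct pairs in image: 30 / 30 needed
  → bijection onto A×B; projections well-typed.

Answer: VALID PRODUCT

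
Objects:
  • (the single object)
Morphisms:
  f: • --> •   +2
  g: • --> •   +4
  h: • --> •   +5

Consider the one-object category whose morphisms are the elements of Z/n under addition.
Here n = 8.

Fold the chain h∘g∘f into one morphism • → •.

  0 +2≡2 +4≡6 +5≡3  (mod 8)
composite: +3

Answer: +3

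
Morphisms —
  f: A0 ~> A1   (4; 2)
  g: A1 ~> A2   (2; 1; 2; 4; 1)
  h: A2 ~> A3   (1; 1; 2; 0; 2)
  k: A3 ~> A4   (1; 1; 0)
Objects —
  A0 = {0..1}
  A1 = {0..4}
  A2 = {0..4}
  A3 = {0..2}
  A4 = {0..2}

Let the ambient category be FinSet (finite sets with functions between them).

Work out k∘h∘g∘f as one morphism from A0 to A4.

  0 f~>4 g~>1 h~>1 k~>1
  1 f~>2 g~>2 h~>2 k~>0
⟦path⟧: (1; 0)

Answer: (1; 0)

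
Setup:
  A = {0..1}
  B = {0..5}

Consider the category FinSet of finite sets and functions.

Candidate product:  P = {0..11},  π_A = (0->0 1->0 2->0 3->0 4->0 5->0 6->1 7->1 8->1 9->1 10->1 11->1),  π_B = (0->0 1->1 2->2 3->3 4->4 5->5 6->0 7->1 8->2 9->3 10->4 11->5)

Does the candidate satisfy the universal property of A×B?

|A|·|B| = 2·6 = 12;  |P| = 12
Check the pairing map k ↦ (π_A(k), π_B(k)):
  0 -> (0,0)
  1 -> (0,1)
  2 -> (0,2)
  3 -> (0,3)
  4 -> (0,4)
  5 -> (0,5)
  6 -> (1,0)
  7 -> (1,1)
  8 -> (1,2)
  9 -> (1,3)
  10 -> (1,4)
  11 -> (1,5)
distinct pairs in image: 12 / 12 needed
  → bijection onto A×B; projections well-typed.

Answer: VALID PRODUCT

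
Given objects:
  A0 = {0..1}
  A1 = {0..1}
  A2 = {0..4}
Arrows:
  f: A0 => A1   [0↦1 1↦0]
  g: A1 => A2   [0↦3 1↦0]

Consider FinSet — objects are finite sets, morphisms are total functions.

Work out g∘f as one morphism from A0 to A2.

  0 f=>1 g=>0
  1 f=>0 g=>3
⟦path⟧: [0↦0 1↦3]

Answer: [0↦0 1↦3]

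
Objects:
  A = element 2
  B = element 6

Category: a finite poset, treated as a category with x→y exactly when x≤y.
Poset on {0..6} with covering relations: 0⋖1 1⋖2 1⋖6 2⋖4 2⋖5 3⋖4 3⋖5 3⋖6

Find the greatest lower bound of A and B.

Answer: A∧B = 1

Trace:
Common predecessors of 2,6: {0,1}
  0 ≤ 1
  1 ≤ 1
glb = 1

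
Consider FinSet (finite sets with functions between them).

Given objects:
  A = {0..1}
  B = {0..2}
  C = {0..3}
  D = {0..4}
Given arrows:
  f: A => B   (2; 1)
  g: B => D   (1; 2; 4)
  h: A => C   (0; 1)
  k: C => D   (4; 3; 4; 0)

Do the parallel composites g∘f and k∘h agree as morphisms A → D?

Along f;g (path 1):
  0 f=>2 g=>4
  1 f=>1 g=>2
  composite₁ = (4; 2)
Along h;k (path 2):
  0 h=>0 k=>4
  1 h=>1 k=>3
  composite₂ = (4; 3)
Equal? NO — does not commute

Answer: DOES NOT COMMUTE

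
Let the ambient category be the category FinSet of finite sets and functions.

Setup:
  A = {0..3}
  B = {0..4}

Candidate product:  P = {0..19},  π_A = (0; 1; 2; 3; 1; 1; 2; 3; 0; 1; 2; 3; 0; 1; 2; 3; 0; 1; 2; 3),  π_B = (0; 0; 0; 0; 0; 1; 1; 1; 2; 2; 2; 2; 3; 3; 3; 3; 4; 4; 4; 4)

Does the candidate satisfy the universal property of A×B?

Answer: NOT A VALID PRODUCT — duplicate pair at indices 1,4

Trace:
|A|·|B| = 4·5 = 20;  |P| = 20
Check the pairing map k ↦ (π_A(k), π_B(k)):
  0 : (0,0)
  1 : (1,0)
  2 : (2,0)
  3 : (3,0)
  4 : (1,0)  ✗ repeats pair of k=1
  5 : (1,1)
  6 : (2,1)
  7 : (3,1)
  8 : (0,2)
  9 : (1,2)
  10 : (2,2)
  11 : (3,2)
  12 : (0,3)
  13 : (1,3)
  14 : (2,3)
  15 : (3,3)
  16 : (0,4)
  17 : (1,4)
  18 : (2,4)
  19 : (3,4)
distinct pairs in image: 19 / 20 needed
  → (1,0) hit at k=1 and k=4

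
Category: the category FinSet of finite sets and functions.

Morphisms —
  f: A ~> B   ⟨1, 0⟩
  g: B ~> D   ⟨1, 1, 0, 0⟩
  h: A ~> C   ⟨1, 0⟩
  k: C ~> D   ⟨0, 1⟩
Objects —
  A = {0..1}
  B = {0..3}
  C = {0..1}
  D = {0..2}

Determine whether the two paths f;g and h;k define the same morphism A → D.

Answer: DOES NOT COMMUTE

Work:
Along f;g (path 1):
  0 f~>1 g~>1
  1 f~>0 g~>1
  ⟦path⟧₁ = ⟨1, 1⟩
Along h;k (path 2):
  0 h~>1 k~>1
  1 h~>0 k~>0
  ⟦path⟧₂ = ⟨1, 0⟩
Equal? distinct morphisms ✗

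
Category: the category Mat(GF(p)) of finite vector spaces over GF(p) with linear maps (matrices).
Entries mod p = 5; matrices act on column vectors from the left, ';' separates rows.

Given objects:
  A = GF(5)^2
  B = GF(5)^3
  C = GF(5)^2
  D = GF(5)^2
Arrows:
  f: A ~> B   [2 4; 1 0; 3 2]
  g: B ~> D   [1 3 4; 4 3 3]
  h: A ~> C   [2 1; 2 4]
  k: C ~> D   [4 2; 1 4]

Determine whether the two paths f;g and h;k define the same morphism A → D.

Along f;g (path 1):
  e0=⟨1,0⟩ f~>⟨2,1,3⟩ g~>⟨2,0⟩
  e1=⟨0,1⟩ f~>⟨4,0,2⟩ g~>⟨2,2⟩
  result₁ = [2 2; 0 2]
Along h;k (path 2):
  e0=⟨1,0⟩ h~>⟨2,2⟩ k~>⟨2,0⟩
  e1=⟨0,1⟩ h~>⟨1,4⟩ k~>⟨2,2⟩
  result₂ = [2 2; 0 2]
Equal? YES — commutes

Answer: COMMUTES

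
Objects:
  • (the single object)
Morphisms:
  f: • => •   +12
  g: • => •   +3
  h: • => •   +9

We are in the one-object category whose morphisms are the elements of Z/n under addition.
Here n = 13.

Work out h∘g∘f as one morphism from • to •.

Answer: +11

Derivation:
  0 +12≡12 +3≡2 +9≡11  (mod 13)
composite: +11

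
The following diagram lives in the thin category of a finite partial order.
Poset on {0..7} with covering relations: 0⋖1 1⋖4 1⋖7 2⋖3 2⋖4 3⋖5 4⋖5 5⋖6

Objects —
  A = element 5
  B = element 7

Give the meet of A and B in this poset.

Answer: A∧B = 1

Trace:
Lower bounds of A=5 and B=7: {0,1}
  0 ≤ 1
  1 ≤ 1
glb = 1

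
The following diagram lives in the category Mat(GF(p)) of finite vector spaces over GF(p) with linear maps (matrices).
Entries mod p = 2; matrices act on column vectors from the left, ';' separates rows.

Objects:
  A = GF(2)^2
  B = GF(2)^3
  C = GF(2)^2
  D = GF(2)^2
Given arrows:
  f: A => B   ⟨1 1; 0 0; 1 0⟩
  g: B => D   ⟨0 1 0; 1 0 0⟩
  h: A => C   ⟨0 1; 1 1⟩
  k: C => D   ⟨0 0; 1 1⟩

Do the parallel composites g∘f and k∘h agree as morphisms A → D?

Along f;g (path 1):
  e0=(1,0) f=>(1,0,1) g=>(0,1)
  e1=(0,1) f=>(1,0,0) g=>(0,1)
  composite₁ = ⟨0 0; 1 1⟩
Along h;k (path 2):
  e0=(1,0) h=>(0,1) k=>(0,1)
  e1=(0,1) h=>(1,1) k=>(0,0)
  composite₂ = ⟨0 0; 1 0⟩
Equal? distinct morphisms ✗

Answer: DOES NOT COMMUTE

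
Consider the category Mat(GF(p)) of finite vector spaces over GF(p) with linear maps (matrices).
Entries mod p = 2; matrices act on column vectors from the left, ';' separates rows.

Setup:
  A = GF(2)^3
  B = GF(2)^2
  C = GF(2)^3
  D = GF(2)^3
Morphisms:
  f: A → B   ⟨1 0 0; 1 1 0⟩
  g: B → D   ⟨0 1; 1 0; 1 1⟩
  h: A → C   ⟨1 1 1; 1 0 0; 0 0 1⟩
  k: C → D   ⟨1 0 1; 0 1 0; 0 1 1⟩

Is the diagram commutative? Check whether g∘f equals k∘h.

Answer: DOES NOT COMMUTE

Trace:
Along f;g (path 1):
  e0=(1,0,0) f→(1,1) g→(1,1,0)
  e1=(0,1,0) f→(0,1) g→(1,0,1)
  e2=(0,0,1) f→(0,0) g→(0,0,0)
  result₁ = ⟨1 1 0; 1 0 0; 0 1 0⟩
Along h;k (path 2):
  e0=(1,0,0) h→(1,1,0) k→(1,1,1)
  e1=(0,1,0) h→(1,0,0) k→(1,0,0)
  e2=(0,0,1) h→(1,0,1) k→(0,0,1)
  result₂ = ⟨1 1 0; 1 0 0; 1 0 1⟩
Equal? differ; not commutative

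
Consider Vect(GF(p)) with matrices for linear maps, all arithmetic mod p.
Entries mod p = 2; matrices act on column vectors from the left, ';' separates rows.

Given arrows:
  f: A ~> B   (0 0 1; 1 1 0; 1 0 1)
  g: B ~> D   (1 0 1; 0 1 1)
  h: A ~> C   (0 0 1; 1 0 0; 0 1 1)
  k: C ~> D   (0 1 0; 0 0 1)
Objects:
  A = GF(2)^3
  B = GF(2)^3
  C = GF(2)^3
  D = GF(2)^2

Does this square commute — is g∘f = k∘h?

Path 1 = f;g:
  e0=⟨1,0,0⟩ f~>⟨0,1,1⟩ g~>⟨1,0⟩
  e1=⟨0,1,0⟩ f~>⟨0,1,0⟩ g~>⟨0,1⟩
  e2=⟨0,0,1⟩ f~>⟨1,0,1⟩ g~>⟨0,1⟩
  ⟦path⟧₁ = (1 0 0; 0 1 1)
Path 2 = h;k:
  e0=⟨1,0,0⟩ h~>⟨0,1,0⟩ k~>⟨1,0⟩
  e1=⟨0,1,0⟩ h~>⟨0,0,1⟩ k~>⟨0,1⟩
  e2=⟨0,0,1⟩ h~>⟨1,0,1⟩ k~>⟨0,1⟩
  ⟦path⟧₂ = (1 0 0; 0 1 1)
Equal? same morphism ✓

Answer: COMMUTES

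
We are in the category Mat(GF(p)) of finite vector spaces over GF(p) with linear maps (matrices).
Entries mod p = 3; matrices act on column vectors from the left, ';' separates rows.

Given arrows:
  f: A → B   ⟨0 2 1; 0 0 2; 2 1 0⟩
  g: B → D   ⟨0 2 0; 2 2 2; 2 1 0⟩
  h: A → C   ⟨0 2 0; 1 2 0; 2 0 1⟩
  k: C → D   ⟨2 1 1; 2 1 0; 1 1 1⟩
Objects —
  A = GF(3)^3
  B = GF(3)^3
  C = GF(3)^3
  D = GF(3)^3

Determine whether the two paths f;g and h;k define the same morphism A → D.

Answer: COMMUTES

Work:
Along f;g (path 1):
  e0=(1,0,0) f→(0,0,2) g→(0,1,0)
  e1=(0,1,0) f→(2,0,1) g→(0,0,1)
  e2=(0,0,1) f→(1,2,0) g→(1,0,1)
  result₁ = ⟨0 0 1; 1 0 0; 0 1 1⟩
Along h;k (path 2):
  e0=(1,0,0) h→(0,1,2) k→(0,1,0)
  e1=(0,1,0) h→(2,2,0) k→(0,0,1)
  e2=(0,0,1) h→(0,0,1) k→(1,0,1)
  result₂ = ⟨0 0 1; 1 0 0; 0 1 1⟩
Equal? YES — commutes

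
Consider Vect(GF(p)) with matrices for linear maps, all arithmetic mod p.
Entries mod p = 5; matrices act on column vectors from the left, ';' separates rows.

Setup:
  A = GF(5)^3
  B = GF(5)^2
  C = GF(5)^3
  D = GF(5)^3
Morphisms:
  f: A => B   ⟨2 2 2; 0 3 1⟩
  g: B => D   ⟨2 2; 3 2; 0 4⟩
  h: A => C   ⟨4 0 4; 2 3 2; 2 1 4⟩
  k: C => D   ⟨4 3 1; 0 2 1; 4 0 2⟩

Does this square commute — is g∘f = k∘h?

Answer: COMMUTES

Derivation:
Along f;g (path 1):
  e0=⟨1,0,0⟩ f=>⟨2,0⟩ g=>⟨4,1,0⟩
  e1=⟨0,1,0⟩ f=>⟨2,3⟩ g=>⟨0,2,2⟩
  e2=⟨0,0,1⟩ f=>⟨2,1⟩ g=>⟨1,3,4⟩
  result₁ = ⟨4 0 1; 1 2 3; 0 2 4⟩
Along h;k (path 2):
  e0=⟨1,0,0⟩ h=>⟨4,2,2⟩ k=>⟨4,1,0⟩
  e1=⟨0,1,0⟩ h=>⟨0,3,1⟩ k=>⟨0,2,2⟩
  e2=⟨0,0,1⟩ h=>⟨4,2,4⟩ k=>⟨1,3,4⟩
  result₂ = ⟨4 0 1; 1 2 3; 0 2 4⟩
Equal? equal; square commutes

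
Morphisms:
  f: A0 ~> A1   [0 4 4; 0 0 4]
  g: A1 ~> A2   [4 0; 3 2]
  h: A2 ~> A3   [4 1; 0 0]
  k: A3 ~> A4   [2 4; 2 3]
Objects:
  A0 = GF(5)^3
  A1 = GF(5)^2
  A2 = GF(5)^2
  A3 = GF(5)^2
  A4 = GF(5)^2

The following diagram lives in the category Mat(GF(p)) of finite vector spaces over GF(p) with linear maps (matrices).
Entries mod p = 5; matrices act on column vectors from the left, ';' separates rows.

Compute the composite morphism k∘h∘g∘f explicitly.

  e0=(1,0,0) f~>(0,0) g~>(0,0) h~>(0,0) k~>(0,0)
  e1=(0,1,0) f~>(4,0) g~>(1,2) h~>(1,0) k~>(2,2)
  e2=(0,0,1) f~>(4,4) g~>(1,0) h~>(4,0) k~>(3,3)
composite: [0 2 3; 0 2 3]

Answer: [0 2 3; 0 2 3]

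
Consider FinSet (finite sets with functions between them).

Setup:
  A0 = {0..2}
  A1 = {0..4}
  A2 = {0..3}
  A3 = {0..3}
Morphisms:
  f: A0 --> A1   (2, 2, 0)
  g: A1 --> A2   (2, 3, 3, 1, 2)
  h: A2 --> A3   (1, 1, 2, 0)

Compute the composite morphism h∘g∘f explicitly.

Answer: (0, 0, 2)

Work:
  0 f-->2 g-->3 h-->0
  1 f-->2 g-->3 h-->0
  2 f-->0 g-->2 h-->2
composite: (0, 0, 2)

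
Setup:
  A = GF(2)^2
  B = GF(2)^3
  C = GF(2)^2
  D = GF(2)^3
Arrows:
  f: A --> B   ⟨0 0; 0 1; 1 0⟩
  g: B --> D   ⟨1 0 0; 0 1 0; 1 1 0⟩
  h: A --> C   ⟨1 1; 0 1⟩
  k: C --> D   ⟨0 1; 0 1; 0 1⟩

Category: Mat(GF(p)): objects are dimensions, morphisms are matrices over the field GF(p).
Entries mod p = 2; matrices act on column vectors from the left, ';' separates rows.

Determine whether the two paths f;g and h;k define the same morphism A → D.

Answer: DOES NOT COMMUTE

Trace:
Along f;g (path 1):
  e0=(1,0) f-->(0,0,1) g-->(0,0,0)
  e1=(0,1) f-->(0,1,0) g-->(0,1,1)
  composite₁ = ⟨0 0; 0 1; 0 1⟩
Along h;k (path 2):
  e0=(1,0) h-->(1,0) k-->(0,0,0)
  e1=(0,1) h-->(1,1) k-->(1,1,1)
  composite₂ = ⟨0 1; 0 1; 0 1⟩
Equal? NO — does not commute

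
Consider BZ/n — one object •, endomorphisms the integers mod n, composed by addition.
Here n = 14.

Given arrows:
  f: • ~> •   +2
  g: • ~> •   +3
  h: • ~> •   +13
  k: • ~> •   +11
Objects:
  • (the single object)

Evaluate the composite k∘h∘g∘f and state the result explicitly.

Answer: +1

Derivation:
  0 +2≡2 +3≡5 +13≡4 +11≡1  (mod 14)
composite: +1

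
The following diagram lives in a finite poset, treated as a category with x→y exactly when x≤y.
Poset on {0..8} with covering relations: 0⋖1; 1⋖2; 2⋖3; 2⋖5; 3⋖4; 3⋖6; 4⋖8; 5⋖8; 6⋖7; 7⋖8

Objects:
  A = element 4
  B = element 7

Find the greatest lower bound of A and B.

Common predecessors of 4,7: {0,1,2,3}
  0 ⊑ 3
  1 ⊑ 3
  2 ⊑ 3
  3 ⊑ 3
glb = 3

Answer: A∧B = 3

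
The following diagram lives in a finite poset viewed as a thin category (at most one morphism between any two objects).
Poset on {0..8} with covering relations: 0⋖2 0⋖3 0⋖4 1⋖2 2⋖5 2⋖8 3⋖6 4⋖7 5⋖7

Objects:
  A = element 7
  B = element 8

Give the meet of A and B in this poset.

Answer: A∧B = 2

Work:
Lower bounds of A=7 and B=8: {0,1,2}
  0 <= 2
  1 <= 2
  2 <= 2
glb = 2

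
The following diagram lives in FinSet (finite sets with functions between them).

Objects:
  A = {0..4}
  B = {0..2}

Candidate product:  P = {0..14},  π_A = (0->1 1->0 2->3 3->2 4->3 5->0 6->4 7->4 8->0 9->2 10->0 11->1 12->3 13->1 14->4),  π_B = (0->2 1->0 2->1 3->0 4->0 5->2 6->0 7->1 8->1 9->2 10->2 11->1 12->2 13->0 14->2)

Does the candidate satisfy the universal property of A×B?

|A|·|B| = 5·3 = 15;  |P| = 15
Check the pairing map k ↦ (π_A(k), π_B(k)):
  0 -> (1,2)
  1 -> (0,0)
  2 -> (3,1)
  3 -> (2,0)
  4 -> (3,0)
  5 -> (0,2)
  6 -> (4,0)
  7 -> (4,1)
  8 -> (0,1)
  9 -> (2,2)
  10 -> (0,2)  ✗ repeats pair of k=5
  11 -> (1,1)
  12 -> (3,2)
  13 -> (1,0)
  14 -> (4,2)
distinct pairs in image: 14 / 15 needed
  → (0,2) hit at k=5 and k=10

Answer: NOT A VALID PRODUCT — duplicate pair at indices 10,5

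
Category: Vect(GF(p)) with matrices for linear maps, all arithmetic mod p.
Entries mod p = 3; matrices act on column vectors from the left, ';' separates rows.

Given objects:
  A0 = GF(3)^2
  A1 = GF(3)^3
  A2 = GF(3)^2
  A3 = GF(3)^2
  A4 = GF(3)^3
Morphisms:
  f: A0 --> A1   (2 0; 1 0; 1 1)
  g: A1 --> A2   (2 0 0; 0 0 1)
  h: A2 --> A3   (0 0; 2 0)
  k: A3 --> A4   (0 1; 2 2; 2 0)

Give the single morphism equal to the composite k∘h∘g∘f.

Answer: (2 0; 1 0; 0 0)

Trace:
  e0=[1,0] f-->[2,1,1] g-->[1,1] h-->[0,2] k-->[2,1,0]
  e1=[0,1] f-->[0,0,1] g-->[0,1] h-->[0,0] k-->[0,0,0]
⟦path⟧: (2 0; 1 0; 0 0)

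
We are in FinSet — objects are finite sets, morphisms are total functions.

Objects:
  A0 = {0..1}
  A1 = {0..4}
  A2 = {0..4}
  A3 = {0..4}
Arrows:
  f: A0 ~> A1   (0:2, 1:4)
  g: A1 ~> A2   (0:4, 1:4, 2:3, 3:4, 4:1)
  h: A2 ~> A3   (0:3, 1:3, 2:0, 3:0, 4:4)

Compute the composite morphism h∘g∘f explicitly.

  0 f~>2 g~>3 h~>0
  1 f~>4 g~>1 h~>3
composite: (0:0, 1:3)

Answer: (0:0, 1:3)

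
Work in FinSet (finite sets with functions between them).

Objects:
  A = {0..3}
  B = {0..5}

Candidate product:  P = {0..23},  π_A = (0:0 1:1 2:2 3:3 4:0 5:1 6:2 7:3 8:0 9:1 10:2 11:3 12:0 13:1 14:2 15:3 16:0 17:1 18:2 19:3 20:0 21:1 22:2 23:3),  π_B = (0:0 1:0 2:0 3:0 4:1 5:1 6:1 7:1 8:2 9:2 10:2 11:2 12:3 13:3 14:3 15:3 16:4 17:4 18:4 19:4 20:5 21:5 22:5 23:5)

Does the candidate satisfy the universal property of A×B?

|A|·|B| = 4·6 = 24;  |P| = 24
Check the pairing map k ↦ (π_A(k), π_B(k)):
  0 : (0,0)
  1 : (1,0)
  2 : (2,0)
  3 : (3,0)
  4 : (0,1)
  5 : (1,1)
  6 : (2,1)
  7 : (3,1)
  8 : (0,2)
  9 : (1,2)
  10 : (2,2)
  11 : (3,2)
  12 : (0,3)
  13 : (1,3)
  14 : (2,3)
  15 : (3,3)
  16 : (0,4)
  17 : (1,4)
  18 : (2,4)
  19 : (3,4)
  20 : (0,5)
  21 : (1,5)
  22 : (2,5)
  23 : (3,5)
distinct pairs in image: 24 / 24 needed
  → bijection onto A×B; projections well-typed.

Answer: VALID PRODUCT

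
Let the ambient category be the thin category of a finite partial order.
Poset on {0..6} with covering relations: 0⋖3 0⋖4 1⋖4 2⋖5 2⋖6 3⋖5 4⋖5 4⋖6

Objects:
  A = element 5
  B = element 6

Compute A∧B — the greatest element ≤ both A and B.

Common predecessors of 5,6: {0,1,2,4}
  maximal lower bounds 2 and 4 are incomparable: neither 2≤4 nor 4≤2
→ no greatest lower bound exists

Answer: NO MEET EXISTS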